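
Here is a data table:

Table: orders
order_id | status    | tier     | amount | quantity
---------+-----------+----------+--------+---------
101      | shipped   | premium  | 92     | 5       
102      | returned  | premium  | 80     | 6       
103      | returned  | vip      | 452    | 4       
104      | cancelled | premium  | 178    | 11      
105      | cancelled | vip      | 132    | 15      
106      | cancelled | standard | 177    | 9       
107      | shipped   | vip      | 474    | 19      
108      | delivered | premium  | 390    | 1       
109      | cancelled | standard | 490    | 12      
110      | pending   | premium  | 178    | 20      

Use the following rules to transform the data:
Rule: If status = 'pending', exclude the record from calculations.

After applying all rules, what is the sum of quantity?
82

Step 1: Identify records where status = 'pending'
Step 2: The excluded records sum to 20
Step 3: Original total quantity = 102
Step 4: Remaining total = 102 - 20 = 82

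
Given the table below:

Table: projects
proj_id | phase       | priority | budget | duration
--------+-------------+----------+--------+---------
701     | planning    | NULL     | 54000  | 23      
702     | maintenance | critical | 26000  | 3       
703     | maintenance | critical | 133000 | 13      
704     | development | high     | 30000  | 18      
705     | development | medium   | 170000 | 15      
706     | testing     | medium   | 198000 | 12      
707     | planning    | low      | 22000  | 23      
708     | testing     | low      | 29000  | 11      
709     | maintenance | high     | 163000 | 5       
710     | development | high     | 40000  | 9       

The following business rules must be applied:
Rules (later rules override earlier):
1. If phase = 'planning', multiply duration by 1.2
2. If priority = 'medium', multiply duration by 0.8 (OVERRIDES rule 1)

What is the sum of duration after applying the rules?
135.8

Step 1: Rule 2 takes priority for records with priority = 'medium'
  - 2 records: 27 × 0.8 = 21.6
Step 2: Rule 1 applies to remaining records with phase = 'planning'
  - 2 records: 46 × 1.2 = 55.2
Step 3: Other records unchanged: 59
Step 4: Final sum = 21.6 + 55.2 + 59 = 135.8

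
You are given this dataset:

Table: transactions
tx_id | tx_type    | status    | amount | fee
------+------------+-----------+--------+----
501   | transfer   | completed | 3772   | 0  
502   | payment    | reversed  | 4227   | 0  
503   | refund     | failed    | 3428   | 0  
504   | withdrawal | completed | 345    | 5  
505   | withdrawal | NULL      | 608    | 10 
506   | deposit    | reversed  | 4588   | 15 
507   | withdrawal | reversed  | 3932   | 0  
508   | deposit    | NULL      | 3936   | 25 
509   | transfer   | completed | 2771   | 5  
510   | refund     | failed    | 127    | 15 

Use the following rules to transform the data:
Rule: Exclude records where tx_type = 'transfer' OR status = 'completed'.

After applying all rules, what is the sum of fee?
65

Step 1: Find records where tx_type = 'transfer' OR status = 'completed'
Step 2: 3 records match, summing to 10
Step 3: Original sum: 75
Step 4: Remaining sum = 75 - 10 = 65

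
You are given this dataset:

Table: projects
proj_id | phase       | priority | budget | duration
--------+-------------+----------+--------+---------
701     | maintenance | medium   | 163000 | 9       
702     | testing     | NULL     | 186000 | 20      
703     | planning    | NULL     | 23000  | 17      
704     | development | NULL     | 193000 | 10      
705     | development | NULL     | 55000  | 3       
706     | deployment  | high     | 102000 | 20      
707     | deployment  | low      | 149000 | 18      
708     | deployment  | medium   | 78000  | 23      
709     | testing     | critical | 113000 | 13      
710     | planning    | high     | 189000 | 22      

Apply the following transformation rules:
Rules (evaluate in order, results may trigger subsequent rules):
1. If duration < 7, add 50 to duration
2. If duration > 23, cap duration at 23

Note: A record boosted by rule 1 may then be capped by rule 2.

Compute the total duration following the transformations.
175

Step 1: Apply rule 1 to records with duration < 7
  - 1 records get bonus of 50
  - Of these, 1 records then exceed 23 and get capped
Step 2: Apply rule 2 to records with duration > 23
  - 0 records (original) are capped
Step 3: Calculate final sum = 175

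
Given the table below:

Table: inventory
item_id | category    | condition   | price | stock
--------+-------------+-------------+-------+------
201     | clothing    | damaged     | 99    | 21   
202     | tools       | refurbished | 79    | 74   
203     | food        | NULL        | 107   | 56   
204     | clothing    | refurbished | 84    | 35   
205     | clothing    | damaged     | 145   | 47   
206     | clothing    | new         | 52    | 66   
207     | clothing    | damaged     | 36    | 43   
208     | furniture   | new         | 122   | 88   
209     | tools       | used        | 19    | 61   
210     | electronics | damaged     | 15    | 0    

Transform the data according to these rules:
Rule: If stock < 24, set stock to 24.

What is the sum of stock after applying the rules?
518

Step 1: 2 records have stock < 24
Step 2: These records originally summed to 21
Step 3: After setting to minimum: 2 × 24 = 48
Step 4: Unaffected records sum: 470
Step 5: Final sum = 48 + 470 = 518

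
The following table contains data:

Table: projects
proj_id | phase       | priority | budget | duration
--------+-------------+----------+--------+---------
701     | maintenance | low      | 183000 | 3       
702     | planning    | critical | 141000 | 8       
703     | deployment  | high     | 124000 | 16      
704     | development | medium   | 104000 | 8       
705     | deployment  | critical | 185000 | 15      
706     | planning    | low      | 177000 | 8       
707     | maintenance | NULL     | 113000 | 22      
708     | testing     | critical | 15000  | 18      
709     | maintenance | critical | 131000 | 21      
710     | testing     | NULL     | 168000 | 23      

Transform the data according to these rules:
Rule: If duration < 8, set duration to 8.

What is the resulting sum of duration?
147

Step 1: 1 records have duration < 8
Step 2: These records originally summed to 3
Step 3: After setting to minimum: 1 × 8 = 8
Step 4: Unaffected records sum: 139
Step 5: Final sum = 8 + 139 = 147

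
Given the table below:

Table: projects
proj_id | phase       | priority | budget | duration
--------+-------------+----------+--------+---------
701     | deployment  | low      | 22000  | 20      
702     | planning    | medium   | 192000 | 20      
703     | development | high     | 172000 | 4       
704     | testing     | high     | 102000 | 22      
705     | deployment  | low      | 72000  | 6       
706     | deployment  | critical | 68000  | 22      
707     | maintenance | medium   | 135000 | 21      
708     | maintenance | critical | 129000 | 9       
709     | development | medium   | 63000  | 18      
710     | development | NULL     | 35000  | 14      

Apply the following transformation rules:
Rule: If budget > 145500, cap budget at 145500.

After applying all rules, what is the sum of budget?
917000

Step 1: 2 records have budget > 145500
Step 2: These records originally summed to 364000
Step 3: After capping: 2 × 145500 = 291000
Step 4: Unaffected records sum: 626000
Step 5: Final sum = 291000 + 626000 = 917000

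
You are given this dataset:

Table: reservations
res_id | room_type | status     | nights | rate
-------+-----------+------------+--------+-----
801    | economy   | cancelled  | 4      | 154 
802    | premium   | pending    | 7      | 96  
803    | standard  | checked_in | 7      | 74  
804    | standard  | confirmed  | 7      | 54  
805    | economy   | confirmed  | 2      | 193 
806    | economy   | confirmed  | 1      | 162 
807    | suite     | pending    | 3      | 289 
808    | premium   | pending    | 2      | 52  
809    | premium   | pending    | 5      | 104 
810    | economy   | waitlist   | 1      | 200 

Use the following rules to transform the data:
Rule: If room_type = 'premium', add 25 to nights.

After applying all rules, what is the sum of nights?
114

Step 1: Count records where room_type = 'premium': 3
Step 2: Total bonus added: 3 × 25 = 75
Step 3: Original sum of nights: 39
Step 4: Final sum = 39 + 75 = 114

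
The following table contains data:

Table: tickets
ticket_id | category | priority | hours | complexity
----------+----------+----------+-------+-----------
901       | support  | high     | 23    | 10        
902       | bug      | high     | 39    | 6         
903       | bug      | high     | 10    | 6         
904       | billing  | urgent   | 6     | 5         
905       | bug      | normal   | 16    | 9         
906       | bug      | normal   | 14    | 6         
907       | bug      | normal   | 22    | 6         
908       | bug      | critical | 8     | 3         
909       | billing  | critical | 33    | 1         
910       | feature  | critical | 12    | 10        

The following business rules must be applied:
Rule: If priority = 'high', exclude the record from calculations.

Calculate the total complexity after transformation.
40

Step 1: Identify records where priority = 'high'
Step 2: The excluded records sum to 22
Step 3: Original total complexity = 62
Step 4: Remaining total = 62 - 22 = 40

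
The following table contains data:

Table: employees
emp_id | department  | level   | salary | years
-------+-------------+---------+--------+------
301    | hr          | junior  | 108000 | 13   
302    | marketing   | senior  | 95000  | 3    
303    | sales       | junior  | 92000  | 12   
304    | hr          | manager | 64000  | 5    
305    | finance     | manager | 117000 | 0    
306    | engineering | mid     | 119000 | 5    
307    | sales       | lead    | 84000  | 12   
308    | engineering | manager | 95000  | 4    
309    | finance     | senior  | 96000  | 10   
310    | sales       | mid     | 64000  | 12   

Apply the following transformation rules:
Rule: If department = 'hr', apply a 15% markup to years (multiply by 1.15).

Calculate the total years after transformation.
78.7

Step 1: Records with department = 'hr' have total years = 18
Step 2: Apply multiplier: 18 × 1.15 = 20.7
Step 3: Other records total: 58
Step 4: Final sum = 20.7 + 58 = 78.7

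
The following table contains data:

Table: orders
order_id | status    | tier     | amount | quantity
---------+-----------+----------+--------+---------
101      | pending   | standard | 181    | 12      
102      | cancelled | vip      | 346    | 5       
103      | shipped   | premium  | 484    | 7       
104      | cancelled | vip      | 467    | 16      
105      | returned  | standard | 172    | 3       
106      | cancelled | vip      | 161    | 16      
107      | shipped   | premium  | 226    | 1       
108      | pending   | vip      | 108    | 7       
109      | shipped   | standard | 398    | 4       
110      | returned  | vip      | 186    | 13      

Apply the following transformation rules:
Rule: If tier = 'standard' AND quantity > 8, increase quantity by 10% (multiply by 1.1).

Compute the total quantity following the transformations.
85.2

Step 1: Find records where tier = 'standard' AND quantity > 8
Step 2: 1 records match, summing to 12
Step 3: After multiplier: 12 × 1.1 = 13.2
Step 4: Unaffected records sum: 72
Step 5: Final sum = 13.2 + 72 = 85.2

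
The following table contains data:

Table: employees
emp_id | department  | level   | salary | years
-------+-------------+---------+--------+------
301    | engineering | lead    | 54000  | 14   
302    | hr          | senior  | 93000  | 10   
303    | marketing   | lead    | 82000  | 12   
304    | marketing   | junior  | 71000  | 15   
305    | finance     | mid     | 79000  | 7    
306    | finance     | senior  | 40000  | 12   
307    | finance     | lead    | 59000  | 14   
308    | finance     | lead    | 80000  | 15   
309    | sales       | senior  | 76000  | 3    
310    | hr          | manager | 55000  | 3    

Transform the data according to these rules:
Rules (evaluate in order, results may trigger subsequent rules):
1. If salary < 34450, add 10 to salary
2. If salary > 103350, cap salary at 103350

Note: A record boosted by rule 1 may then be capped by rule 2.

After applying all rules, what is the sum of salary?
689000

Step 1: Apply rule 1 to records with salary < 34450
  - 0 records get bonus of 10
  - Of these, 0 records then exceed 103350 and get capped
Step 2: Apply rule 2 to records with salary > 103350
  - 0 records (original) are capped
Step 3: Calculate final sum = 689000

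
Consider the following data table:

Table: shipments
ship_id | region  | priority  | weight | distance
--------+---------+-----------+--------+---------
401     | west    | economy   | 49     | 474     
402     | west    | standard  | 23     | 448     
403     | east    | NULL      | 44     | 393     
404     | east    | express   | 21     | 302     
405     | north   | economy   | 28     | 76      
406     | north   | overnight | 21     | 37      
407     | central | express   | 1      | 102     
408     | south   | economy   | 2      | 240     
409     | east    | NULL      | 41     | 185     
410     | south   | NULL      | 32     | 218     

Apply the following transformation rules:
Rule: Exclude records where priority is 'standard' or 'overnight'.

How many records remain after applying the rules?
8

Step 1: Count records to exclude
  - 1 (standard) + 1 (overnight) = 2 records
Step 2: Total records: 10
Step 3: Remaining = 10 - 2 = 8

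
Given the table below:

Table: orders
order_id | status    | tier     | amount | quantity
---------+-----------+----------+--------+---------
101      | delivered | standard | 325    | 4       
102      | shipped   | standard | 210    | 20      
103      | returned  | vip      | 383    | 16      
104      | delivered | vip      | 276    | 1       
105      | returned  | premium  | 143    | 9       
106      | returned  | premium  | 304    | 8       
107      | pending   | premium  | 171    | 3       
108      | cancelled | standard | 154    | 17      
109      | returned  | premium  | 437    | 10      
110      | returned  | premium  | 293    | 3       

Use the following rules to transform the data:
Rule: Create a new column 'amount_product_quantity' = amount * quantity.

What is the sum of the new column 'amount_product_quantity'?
24003

Step 1: For each record, compute amount * quantity
Example calculations:
  325 * 4 = 1300
  210 * 20 = 4200
  383 * 16 = 6128
  ...
Step 2: Sum all derived values
Step 3: Total = 24003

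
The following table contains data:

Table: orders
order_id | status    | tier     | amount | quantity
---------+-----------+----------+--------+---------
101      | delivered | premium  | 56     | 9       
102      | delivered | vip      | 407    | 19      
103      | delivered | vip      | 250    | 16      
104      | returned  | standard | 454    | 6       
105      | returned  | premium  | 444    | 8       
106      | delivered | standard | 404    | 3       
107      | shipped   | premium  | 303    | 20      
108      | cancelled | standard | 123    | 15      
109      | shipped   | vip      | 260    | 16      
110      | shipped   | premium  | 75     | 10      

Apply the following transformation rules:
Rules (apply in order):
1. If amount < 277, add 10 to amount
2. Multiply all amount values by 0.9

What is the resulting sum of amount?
2543.4

Step 1: Apply Rule 1 - Add 10 to records with amount < 277
  - 5 records affected: 764 + (5 × 10) = 814
  - Unaffected records: 2012
  - Sum after Rule 1: 2826
Step 2: Apply Rule 2 - Multiply all by 0.9
  - 2826 × 0.9 = 2543.4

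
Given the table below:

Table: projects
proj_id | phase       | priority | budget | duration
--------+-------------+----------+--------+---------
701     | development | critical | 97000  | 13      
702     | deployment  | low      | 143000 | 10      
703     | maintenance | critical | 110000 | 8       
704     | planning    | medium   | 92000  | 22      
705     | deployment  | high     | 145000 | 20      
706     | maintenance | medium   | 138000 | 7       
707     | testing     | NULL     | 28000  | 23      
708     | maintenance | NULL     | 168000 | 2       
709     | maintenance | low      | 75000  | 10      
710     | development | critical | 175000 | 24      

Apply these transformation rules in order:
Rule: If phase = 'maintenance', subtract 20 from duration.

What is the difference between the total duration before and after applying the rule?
80

Step 1: Original sum of duration = 139
Step 2: 4 records have phase = 'maintenance'
Step 3: Each affected record changes by -20
Step 4: Total change = 4 × -20 = -80
Step 5: New sum = 139 + -80 = 59
Step 6: Difference = |59 - 139| = 80
        (Sum decreased by 80)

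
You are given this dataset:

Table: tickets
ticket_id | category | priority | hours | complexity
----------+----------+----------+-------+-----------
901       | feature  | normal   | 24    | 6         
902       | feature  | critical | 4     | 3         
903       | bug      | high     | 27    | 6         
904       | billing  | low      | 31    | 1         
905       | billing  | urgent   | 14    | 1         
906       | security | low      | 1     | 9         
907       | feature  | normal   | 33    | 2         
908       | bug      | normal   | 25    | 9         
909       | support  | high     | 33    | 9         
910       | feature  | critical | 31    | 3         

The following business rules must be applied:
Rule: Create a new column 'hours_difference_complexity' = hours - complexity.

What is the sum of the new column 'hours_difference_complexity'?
174

Step 1: For each record, compute hours - complexity
Example calculations:
  24 - 6 = 18
  4 - 3 = 1
  27 - 6 = 21
  ...
Step 2: Sum all derived values
Step 3: Total = 174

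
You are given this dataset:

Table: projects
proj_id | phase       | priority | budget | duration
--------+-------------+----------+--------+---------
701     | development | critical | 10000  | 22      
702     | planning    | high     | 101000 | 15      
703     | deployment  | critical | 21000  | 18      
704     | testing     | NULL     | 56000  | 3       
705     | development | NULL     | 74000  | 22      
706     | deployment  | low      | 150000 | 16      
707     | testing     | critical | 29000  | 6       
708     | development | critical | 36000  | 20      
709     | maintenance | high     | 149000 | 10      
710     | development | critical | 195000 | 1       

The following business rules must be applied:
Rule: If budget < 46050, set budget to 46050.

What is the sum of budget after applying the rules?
909200

Step 1: 4 records have budget < 46050
Step 2: These records originally summed to 96000
Step 3: After setting to minimum: 4 × 46050 = 184200
Step 4: Unaffected records sum: 725000
Step 5: Final sum = 184200 + 725000 = 909200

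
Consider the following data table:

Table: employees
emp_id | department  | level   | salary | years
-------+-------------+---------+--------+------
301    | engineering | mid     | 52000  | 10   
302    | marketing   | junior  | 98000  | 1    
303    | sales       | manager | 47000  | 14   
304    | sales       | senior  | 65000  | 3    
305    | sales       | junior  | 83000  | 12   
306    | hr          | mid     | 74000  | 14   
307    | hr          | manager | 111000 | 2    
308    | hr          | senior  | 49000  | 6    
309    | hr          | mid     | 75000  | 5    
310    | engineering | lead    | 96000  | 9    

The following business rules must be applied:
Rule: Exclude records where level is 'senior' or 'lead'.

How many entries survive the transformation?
7

Step 1: Count records to exclude
  - 2 (senior) + 1 (lead) = 3 records
Step 2: Total records: 10
Step 3: Remaining = 10 - 3 = 7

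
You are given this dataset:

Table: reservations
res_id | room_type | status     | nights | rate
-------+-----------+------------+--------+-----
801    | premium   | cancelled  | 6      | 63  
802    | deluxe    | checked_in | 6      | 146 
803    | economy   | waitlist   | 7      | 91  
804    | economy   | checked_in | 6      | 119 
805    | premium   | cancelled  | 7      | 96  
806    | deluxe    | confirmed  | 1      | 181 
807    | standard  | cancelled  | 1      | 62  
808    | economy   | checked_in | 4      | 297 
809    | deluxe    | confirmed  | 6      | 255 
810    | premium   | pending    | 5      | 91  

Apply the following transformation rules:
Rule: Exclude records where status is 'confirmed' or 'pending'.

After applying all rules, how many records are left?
7

Step 1: Count records to exclude
  - 2 (confirmed) + 1 (pending) = 3 records
Step 2: Total records: 10
Step 3: Remaining = 10 - 3 = 7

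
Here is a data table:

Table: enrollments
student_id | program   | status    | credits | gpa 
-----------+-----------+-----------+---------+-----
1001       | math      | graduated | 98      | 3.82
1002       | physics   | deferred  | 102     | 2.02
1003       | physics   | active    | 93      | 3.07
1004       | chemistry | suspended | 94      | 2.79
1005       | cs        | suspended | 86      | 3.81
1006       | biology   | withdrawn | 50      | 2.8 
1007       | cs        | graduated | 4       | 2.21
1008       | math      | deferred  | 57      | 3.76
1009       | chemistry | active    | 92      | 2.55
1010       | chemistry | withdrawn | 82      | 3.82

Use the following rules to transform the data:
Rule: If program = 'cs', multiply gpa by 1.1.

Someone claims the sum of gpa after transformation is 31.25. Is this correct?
Yes, the result is correct.

Step 1: Calculate the correct sum after transformation
Step 2: Apply multiplier 1.1 to records where program = 'cs'
Step 3: Correct result = 31.25
Step 4: Claimed result = 31.25
Step 5: 31.25 = 31.25 ✓
Conclusion: The claimed result is correct.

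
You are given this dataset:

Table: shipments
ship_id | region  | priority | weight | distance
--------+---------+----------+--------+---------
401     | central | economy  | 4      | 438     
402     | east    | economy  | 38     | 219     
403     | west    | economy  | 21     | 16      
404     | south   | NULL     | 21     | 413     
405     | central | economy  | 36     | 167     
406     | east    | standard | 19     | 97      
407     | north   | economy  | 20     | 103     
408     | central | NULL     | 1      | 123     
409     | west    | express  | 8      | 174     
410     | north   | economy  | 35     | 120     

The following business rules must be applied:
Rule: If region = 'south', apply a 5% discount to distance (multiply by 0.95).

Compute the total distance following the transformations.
1849.35

Step 1: Records with region = 'south' have total distance = 413
Step 2: Apply multiplier: 413 × 0.95 = 392.35
Step 3: Other records total: 1457
Step 4: Final sum = 392.35 + 1457 = 1849.35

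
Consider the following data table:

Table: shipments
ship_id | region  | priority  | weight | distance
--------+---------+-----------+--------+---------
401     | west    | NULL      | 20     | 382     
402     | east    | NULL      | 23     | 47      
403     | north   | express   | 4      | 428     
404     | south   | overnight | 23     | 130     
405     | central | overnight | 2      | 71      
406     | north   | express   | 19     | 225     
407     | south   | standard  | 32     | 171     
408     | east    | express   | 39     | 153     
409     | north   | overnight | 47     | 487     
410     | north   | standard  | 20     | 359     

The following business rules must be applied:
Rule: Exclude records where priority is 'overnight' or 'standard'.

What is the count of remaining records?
5

Step 1: Count records to exclude
  - 3 (overnight) + 2 (standard) = 5 records
Step 2: Total records: 10
Step 3: Remaining = 10 - 5 = 5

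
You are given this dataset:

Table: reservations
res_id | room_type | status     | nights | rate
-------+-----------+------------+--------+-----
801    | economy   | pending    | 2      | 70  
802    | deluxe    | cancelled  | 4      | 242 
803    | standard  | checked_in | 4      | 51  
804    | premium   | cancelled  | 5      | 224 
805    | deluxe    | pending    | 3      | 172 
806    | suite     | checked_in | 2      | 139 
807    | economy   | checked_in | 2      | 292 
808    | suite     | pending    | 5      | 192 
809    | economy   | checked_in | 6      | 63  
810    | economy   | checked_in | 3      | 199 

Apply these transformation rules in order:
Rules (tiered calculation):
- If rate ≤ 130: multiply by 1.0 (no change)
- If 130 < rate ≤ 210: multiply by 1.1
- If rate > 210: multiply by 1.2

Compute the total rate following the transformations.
1865.8

Step 1: Tier 1 (rate ≤ 130): 3 records, sum = 184 × 1.0 = 184.0
Step 2: Tier 2 (130 < rate ≤ 210): 4 records, sum = 702 × 1.1 = 772.2
Step 3: Tier 3 (rate > 210): 3 records, sum = 758 × 1.2 = 909.6
Step 4: Final sum = 184.0 + 772.2 + 909.6 = 1865.8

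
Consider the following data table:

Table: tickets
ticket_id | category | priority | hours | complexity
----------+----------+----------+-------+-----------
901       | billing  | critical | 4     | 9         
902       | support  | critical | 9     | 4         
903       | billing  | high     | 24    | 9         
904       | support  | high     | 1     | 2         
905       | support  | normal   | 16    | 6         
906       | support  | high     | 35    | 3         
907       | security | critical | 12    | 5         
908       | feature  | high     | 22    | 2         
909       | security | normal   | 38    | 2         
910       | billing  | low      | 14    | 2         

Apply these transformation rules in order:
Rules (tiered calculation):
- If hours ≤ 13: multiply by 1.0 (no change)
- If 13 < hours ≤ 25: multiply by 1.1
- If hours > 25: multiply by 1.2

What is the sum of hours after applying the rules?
197.2

Step 1: Tier 1 (hours ≤ 13): 4 records, sum = 26 × 1.0 = 26.0
Step 2: Tier 2 (13 < hours ≤ 25): 4 records, sum = 76 × 1.1 = 83.6
Step 3: Tier 3 (hours > 25): 2 records, sum = 73 × 1.2 = 87.6
Step 4: Final sum = 26.0 + 83.6 + 87.6 = 197.2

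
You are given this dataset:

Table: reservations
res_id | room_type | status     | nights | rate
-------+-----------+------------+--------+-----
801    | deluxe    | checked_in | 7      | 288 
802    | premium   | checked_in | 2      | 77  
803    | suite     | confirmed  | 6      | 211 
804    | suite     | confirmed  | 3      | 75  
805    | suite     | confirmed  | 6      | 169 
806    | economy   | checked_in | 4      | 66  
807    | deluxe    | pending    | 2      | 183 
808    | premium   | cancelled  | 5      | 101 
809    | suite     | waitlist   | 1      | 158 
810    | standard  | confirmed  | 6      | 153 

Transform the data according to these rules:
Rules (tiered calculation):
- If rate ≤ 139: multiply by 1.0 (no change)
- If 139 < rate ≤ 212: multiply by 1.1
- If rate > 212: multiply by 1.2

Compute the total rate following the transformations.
1626.0

Step 1: Tier 1 (rate ≤ 139): 4 records, sum = 319 × 1.0 = 319.0
Step 2: Tier 2 (139 < rate ≤ 212): 5 records, sum = 874 × 1.1 = 961.4
Step 3: Tier 3 (rate > 212): 1 records, sum = 288 × 1.2 = 345.6
Step 4: Final sum = 319.0 + 961.4 + 345.6 = 1626.0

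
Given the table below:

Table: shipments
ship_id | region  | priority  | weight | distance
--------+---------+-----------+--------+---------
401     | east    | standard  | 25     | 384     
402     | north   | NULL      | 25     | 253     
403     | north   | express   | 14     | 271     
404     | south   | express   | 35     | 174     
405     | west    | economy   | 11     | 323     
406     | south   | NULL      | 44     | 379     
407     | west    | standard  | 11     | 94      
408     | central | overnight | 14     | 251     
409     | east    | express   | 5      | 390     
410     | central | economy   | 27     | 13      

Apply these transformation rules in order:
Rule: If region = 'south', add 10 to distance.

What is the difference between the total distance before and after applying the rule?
20

Step 1: Original sum of distance = 2532
Step 2: 2 records have region = 'south'
Step 3: Each affected record changes by 10
Step 4: Total change = 2 × 10 = 20
Step 5: New sum = 2532 + 20 = 2552
Step 6: Difference = |2552 - 2532| = 20
        (Sum increased by 20)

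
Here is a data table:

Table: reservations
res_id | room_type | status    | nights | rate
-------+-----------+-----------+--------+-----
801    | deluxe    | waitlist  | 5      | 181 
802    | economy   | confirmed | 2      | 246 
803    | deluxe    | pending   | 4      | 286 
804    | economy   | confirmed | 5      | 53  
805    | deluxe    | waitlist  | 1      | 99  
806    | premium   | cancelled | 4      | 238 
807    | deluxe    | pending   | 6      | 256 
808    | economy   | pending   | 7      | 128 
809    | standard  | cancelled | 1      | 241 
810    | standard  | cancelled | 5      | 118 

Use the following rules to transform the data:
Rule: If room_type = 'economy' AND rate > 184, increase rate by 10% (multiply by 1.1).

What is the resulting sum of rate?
1870.6

Step 1: Find records where room_type = 'economy' AND rate > 184
Step 2: 1 records match, summing to 246
Step 3: After multiplier: 246 × 1.1 = 270.6
Step 4: Unaffected records sum: 1600
Step 5: Final sum = 270.6 + 1600 = 1870.6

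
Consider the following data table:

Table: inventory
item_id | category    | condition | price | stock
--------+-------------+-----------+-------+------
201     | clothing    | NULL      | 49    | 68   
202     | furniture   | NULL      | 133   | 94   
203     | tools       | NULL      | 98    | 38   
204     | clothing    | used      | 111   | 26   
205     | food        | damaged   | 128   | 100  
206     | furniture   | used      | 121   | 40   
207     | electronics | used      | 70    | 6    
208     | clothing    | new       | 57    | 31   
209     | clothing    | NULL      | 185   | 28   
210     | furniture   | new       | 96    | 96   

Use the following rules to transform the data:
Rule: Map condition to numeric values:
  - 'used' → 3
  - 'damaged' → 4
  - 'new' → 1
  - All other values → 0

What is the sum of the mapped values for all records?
15

Step 1: Apply mapping to each record
Step 2: Count by status:
  'used': 3 records × 3 = 9
  'damaged': 1 records × 4 = 4
  'new': 2 records × 1 = 2
Step 3: Sum all mapped values = 15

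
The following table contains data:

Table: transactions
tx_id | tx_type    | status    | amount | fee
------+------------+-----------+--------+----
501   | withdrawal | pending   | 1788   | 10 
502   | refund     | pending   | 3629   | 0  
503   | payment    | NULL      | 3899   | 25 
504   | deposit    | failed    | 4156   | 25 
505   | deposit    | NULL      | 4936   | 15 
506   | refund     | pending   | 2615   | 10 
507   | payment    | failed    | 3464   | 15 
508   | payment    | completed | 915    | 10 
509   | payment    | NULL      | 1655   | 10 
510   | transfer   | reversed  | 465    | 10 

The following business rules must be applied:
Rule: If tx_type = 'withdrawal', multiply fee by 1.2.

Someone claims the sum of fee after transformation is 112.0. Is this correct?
No, the correct result is 132.0.

Step 1: Calculate the correct sum after transformation
Step 2: Apply multiplier 1.2 to records where tx_type = 'withdrawal'
Step 3: Correct result = 132.0
Step 4: Claimed result = 112.0
Step 5: 132.0 ≠ 112.0
Conclusion: The claimed result is incorrect. The correct answer is 132.0.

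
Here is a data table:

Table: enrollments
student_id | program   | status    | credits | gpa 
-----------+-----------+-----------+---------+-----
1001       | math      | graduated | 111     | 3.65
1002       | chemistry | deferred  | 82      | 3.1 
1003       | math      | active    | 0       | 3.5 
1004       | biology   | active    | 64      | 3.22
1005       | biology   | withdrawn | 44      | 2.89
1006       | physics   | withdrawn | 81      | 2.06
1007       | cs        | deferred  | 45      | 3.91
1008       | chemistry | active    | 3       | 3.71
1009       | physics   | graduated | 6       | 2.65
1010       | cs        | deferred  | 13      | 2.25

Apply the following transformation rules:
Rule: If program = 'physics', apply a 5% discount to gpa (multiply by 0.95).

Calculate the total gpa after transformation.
30.7

Step 1: Records with program = 'physics' have total gpa = 4.71
Step 2: Apply multiplier: 4.71 × 0.95 = 4.47
Step 3: Other records total: 26.23
Step 4: Final sum = 4.47 + 26.23 = 30.7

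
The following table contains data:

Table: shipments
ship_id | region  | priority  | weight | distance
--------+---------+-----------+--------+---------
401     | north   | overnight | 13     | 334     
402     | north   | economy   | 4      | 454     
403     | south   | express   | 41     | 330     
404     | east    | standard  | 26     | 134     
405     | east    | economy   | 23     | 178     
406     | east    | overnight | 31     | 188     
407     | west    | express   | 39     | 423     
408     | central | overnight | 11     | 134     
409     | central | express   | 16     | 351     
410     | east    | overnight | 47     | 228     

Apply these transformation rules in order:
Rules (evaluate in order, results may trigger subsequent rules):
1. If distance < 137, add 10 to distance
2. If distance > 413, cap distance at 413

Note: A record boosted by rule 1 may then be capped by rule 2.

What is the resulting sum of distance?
2723

Step 1: Apply rule 1 to records with distance < 137
  - 2 records get bonus of 10
  - Of these, 0 records then exceed 413 and get capped
Step 2: Apply rule 2 to records with distance > 413
  - 2 records (original) are capped
Step 3: Calculate final sum = 2723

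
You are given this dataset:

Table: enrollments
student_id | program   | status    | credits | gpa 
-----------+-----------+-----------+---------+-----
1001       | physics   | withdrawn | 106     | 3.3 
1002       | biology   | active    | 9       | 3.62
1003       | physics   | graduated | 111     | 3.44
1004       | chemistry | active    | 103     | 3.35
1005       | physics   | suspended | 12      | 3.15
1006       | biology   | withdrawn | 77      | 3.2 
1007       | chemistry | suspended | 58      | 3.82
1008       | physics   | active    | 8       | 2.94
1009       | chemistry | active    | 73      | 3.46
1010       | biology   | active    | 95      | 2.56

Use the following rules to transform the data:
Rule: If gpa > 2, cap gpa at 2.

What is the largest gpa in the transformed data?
2

Step 1: Original maximum gpa = 3.82
Step 2: Apply cap at 2
Step 3: 10 records had gpa > 2 and were capped
Step 4: Maximum after transformation = 2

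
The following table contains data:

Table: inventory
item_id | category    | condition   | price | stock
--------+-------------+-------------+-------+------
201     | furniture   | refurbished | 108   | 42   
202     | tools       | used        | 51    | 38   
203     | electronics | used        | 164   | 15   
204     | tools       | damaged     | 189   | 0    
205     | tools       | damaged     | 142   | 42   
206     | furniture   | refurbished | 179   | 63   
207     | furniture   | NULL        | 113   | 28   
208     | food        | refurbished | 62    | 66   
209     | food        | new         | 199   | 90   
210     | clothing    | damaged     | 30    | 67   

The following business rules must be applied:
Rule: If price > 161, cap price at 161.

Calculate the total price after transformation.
1150

Step 1: 4 records have price > 161
Step 2: These records originally summed to 731
Step 3: After capping: 4 × 161 = 644
Step 4: Unaffected records sum: 506
Step 5: Final sum = 644 + 506 = 1150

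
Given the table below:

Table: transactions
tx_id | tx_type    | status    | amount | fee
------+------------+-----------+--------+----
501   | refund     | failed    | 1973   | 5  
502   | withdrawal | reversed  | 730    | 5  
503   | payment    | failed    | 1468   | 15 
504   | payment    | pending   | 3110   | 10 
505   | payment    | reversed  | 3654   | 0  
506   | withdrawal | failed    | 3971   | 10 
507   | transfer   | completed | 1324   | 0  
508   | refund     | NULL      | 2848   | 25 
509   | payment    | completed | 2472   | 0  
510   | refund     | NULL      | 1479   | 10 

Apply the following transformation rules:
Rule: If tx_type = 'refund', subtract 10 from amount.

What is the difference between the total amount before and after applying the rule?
30

Step 1: Original sum of amount = 23029
Step 2: 3 records have tx_type = 'refund'
Step 3: Each affected record changes by -10
Step 4: Total change = 3 × -10 = -30
Step 5: New sum = 23029 + -30 = 22999
Step 6: Difference = |22999 - 23029| = 30
        (Sum decreased by 30)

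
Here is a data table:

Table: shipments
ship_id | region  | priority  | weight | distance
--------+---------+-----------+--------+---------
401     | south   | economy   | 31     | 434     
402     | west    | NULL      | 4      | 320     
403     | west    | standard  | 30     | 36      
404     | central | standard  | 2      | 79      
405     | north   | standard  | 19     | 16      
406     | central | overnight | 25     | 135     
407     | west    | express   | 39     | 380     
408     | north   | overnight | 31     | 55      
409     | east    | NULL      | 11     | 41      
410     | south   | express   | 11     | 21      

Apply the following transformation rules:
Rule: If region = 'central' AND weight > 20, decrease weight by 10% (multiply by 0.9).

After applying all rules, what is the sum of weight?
200.5

Step 1: Find records where region = 'central' AND weight > 20
Step 2: 1 records match, summing to 25
Step 3: After multiplier: 25 × 0.9 = 22.5
Step 4: Unaffected records sum: 178
Step 5: Final sum = 22.5 + 178 = 200.5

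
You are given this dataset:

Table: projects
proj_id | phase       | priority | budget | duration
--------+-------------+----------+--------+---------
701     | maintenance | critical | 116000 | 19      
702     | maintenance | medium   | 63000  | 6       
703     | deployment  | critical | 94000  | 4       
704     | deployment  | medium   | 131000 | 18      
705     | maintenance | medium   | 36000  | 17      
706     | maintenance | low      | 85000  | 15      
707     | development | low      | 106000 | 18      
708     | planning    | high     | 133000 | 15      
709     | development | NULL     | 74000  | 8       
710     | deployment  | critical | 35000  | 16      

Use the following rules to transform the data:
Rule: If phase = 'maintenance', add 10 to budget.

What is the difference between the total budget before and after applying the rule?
40

Step 1: Original sum of budget = 873000
Step 2: 4 records have phase = 'maintenance'
Step 3: Each affected record changes by 10
Step 4: Total change = 4 × 10 = 40
Step 5: New sum = 873000 + 40 = 873040
Step 6: Difference = |873040 - 873000| = 40
        (Sum increased by 40)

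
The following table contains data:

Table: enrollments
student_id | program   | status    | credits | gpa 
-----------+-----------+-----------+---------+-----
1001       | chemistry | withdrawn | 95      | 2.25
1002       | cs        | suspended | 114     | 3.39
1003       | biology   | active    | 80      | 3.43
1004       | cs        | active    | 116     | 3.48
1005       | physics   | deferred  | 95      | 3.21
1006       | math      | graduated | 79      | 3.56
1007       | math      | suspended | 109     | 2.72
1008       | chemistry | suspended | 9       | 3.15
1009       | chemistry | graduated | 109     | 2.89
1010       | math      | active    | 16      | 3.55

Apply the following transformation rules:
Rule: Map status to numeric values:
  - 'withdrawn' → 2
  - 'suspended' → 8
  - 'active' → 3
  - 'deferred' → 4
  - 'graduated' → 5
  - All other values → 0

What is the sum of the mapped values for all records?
49

Step 1: Apply mapping to each record
Step 2: Count by status:
  'withdrawn': 1 records × 2 = 2
  'suspended': 3 records × 8 = 24
  'active': 3 records × 3 = 9
  'deferred': 1 records × 4 = 4
  'graduated': 2 records × 5 = 10
Step 3: Sum all mapped values = 49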